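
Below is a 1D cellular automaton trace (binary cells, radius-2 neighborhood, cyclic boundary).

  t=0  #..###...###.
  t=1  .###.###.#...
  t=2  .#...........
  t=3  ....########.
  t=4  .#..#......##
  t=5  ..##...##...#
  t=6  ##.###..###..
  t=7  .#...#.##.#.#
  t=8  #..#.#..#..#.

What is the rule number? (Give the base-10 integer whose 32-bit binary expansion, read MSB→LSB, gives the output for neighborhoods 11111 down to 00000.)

  nb #####: next=.  (t=3,i=6, bit31=0)
  nb ####.: next=.  (t=3,i=10, bit30=0)
  nb ###.#: next=.  (t=0,i=11, bit29=0)
  nb ###..: next=#  (t=0,i=5, bit28=1)
  nb ##.##: next=.  (t=1,i=4, bit27=0)
  nb ##.#.: next=.  (t=0,i=12, bit26=0)
  nb ##..#: next=.  (t=6,i=6, bit25=0)
  nb ##...: next=#  (t=0,i=6, bit24=1)
  nb #.###: next=.  (t=1,i=5, bit23=0)
  nb #.##.: next=.  (t=7,i=7, bit22=0)
  nb #.#.#: next=.  (t=7,i=10, bit21=0)
  nb #.#..: next=.  (t=0,i=0, bit20=0)
  nb #..##: next=#  (t=0,i=2, bit19=1)
  nb #..#.: next=#  (t=4,i=3, bit18=1)
  nb #...#: next=#  (t=0,i=7, bit17=1)
  nb #....: next=.  (t=1,i=11, bit16=0)
  nb .####: next=.  (t=3,i=5, bit15=0)
  nb .###.: next=.  (t=0,i=4, bit14=0)
  nb .##.#: next=#  (t=4,i=12, bit13=1)
  nb .##..: next=#  (t=5,i=3, bit12=1)
  nb .#.##: next=.  (t=7,i=6, bit11=0)
  nb .#.#.: next=#  (t=7,i=0, bit10=1)
  nb .#..#: next=#  (t=0,i=1, bit9=1)
  nb .#...: next=.  (t=1,i=10, bit8=0)
  nb ..###: next=#  (t=0,i=3, bit7=1)
  nb ..##.: next=.  (t=4,i=11, bit6=0)
  nb ..#.#: next=#  (t=7,i=5, bit5=1)
  nb ..#..: next=.  (t=2,i=1, bit4=0)
  nb ...##: next=.  (t=0,i=8, bit3=0)
  nb ...#.: next=.  (t=2,i=0, bit2=0)
  nb ....#: next=.  (t=1,i=12, bit1=0)
  nb .....: next=#  (t=2,i=4, bit0=1)
  bits 00010001000011100011011010100001 = 286144161

286144161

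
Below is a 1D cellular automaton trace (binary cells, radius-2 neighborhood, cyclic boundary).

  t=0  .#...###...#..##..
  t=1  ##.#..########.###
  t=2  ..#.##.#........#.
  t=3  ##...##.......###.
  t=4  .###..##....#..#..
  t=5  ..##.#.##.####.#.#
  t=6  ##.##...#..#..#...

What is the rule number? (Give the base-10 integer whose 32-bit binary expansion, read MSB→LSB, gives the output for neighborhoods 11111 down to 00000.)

353038870

  ##### -> .   bit 31 = 0  t=1,i=8
  ####. -> .   bit 30 = 0  t=1,i=0
  ###.# -> .   bit 29 = 0  t=1,i=1
  ###.. -> #   bit 28 = 1  t=0,i=7
  ##.## -> .   bit 27 = 0  t=1,i=14
  ##.#. -> #   bit 26 = 1  t=1,i=2
  ##..# -> .   bit 25 = 0  t=4,i=4
  ##... -> #   bit 24 = 1  t=0,i=8
  #.### -> .   bit 23 = 0  t=1,i=15
  #.##. -> .   bit 22 = 0  t=2,i=4
  #.#.# -> .   bit 21 = 0  t=5,i=5
  #.#.. -> .   bit 20 = 0  t=1,i=3
  #..## -> #   bit 19 = 1  t=0,i=13
  #..#. -> .   bit 18 = 0  t=4,i=14
  #...# -> #   bit 17 = 1  t=0,i=3
  #.... -> .   bit 16 = 0  t=2,i=9
  .#### -> #   bit 15 = 1  t=1,i=7
  .###. -> #   bit 14 = 1  t=0,i=6
  .##.# -> #   bit 13 = 1  t=2,i=5
  .##.. -> #   bit 12 = 1  t=0,i=15
  .#.## -> .   bit 11 = 0  t=2,i=3
  .#.#. -> .   bit 10 = 0  t=5,i=16
  .#..# -> #   bit 9 = 1  t=0,i=12
  .#... -> .   bit 8 = 0  t=0,i=2
  ..### -> .   bit 7 = 0  t=0,i=5
  ..##. -> .   bit 6 = 0  t=0,i=14
  ..#.# -> .   bit 5 = 0  t=2,i=2
  ..#.. -> #   bit 4 = 1  t=0,i=1
  ...## -> .   bit 3 = 0  t=0,i=4
  ...#. -> #   bit 2 = 1  t=0,i=0
  ....# -> #   bit 1 = 1  t=2,i=14
  ..... -> .   bit 0 = 0  t=2,i=10
  bits 00010101000010101111001000010110 = 353038870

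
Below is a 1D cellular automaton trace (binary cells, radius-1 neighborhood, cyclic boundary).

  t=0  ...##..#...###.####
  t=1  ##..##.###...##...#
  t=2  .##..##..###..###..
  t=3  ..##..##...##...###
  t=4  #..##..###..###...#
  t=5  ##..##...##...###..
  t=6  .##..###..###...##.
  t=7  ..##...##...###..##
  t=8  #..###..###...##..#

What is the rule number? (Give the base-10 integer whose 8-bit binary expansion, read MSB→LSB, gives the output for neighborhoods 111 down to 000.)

  ### -> .   bit 7 = 0  t=0,i=12
  ##. -> #   bit 6 = 1  t=0,i=4
  #.# -> #   bit 5 = 1  t=0,i=14
  #.. -> #   bit 4 = 1  t=0,i=0
  .## -> .   bit 3 = 0  t=0,i=3
  .#. -> #   bit 2 = 1  t=0,i=7
  ..# -> .   bit 1 = 0  t=0,i=2
  ... -> #   bit 0 = 1  t=0,i=1
  bits 01110101 = 117

117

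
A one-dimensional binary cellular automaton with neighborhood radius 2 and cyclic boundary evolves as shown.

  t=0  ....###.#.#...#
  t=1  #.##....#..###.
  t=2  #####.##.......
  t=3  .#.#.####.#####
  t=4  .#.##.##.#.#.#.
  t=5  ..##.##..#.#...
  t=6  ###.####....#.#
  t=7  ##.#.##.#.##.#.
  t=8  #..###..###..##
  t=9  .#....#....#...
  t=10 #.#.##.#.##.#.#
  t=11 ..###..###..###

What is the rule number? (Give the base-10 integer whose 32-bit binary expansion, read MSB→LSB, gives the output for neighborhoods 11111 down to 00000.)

  ##### -> .   bit 31 = 0  t=2,i=2
  ####. -> #   bit 30 = 1  t=2,i=3
  ###.# -> .   bit 29 = 0  t=0,i=6
  ###.. -> .   bit 28 = 0  t=6,i=7
  ##.## -> #   bit 27 = 1  t=2,i=5
  ##.#. -> .   bit 26 = 0  t=0,i=7
  ##..# -> #   bit 25 = 1  t=5,i=7
  ##... -> #   bit 24 = 1  t=1,i=4
  #.### -> .   bit 23 = 0  t=3,i=5
  #.##. -> #   bit 22 = 1  t=1,i=2
  #.#.# -> #   bit 21 = 1  t=0,i=8
  #.#.. -> .   bit 20 = 0  t=0,i=10
  #..## -> .   bit 19 = 0  t=1,i=10
  #..#. -> .   bit 18 = 0  t=4,i=0
  #...# -> #   bit 17 = 1  t=0,i=12
  #.... -> .   bit 16 = 0  t=0,i=1
  .#### -> #   bit 15 = 1  t=2,i=1
  .###. -> .   bit 14 = 0  t=0,i=5
  .##.# -> .   bit 13 = 0  t=4,i=4
  .##.. -> #   bit 12 = 1  t=1,i=3
  .#.## -> #   bit 11 = 1  t=1,i=1
  .#.#. -> .   bit 10 = 0  t=0,i=9
  .#..# -> .   bit 9 = 0  t=1,i=9
  .#... -> #   bit 8 = 1  t=0,i=0
  ..### -> .   bit 7 = 0  t=0,i=4
  ..##. -> #   bit 6 = 1  t=5,i=2
  ..#.# -> .   bit 5 = 0  t=4,i=1
  ..#.. -> .   bit 4 = 0  t=0,i=14
  ...## -> #   bit 3 = 1  t=0,i=3
  ...#. -> #   bit 2 = 1  t=0,i=13
  ....# -> #   bit 1 = 1  t=0,i=2
  ..... -> #   bit 0 = 1  t=2,i=10
  bits 01001011011000101001100101001111 = 1264752975

1264752975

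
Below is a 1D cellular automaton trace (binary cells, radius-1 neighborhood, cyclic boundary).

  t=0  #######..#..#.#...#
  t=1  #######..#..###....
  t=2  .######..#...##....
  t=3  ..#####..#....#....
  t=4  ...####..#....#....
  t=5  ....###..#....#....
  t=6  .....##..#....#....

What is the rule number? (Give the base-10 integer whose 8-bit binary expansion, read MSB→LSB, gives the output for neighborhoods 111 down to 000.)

228

  nb ###: next=#  (t=0,i=0, bit7=1)
  nb ##.: next=#  (t=0,i=6, bit6=1)
  nb #.#: next=#  (t=0,i=13, bit5=1)
  nb #..: next=.  (t=0,i=7, bit4=0)
  nb .##: next=.  (t=0,i=18, bit3=0)
  nb .#.: next=#  (t=0,i=9, bit2=1)
  nb ..#: next=.  (t=0,i=8, bit1=0)
  nb ...: next=.  (t=0,i=16, bit0=0)
  bits 11100100 = 228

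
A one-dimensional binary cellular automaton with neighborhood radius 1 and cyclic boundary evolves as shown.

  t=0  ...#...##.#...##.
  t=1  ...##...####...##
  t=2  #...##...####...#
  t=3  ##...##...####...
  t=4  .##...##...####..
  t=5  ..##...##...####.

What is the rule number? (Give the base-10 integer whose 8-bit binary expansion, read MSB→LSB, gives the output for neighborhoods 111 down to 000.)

244

  ### -> #   bit 7 = 1  t=1,i=9
  ##. -> #   bit 6 = 1  t=0,i=8
  #.# -> #   bit 5 = 1  t=0,i=9
  #.. -> #   bit 4 = 1  t=0,i=4
  .## -> .   bit 3 = 0  t=0,i=7
  .#. -> #   bit 2 = 1  t=0,i=3
  ..# -> .   bit 1 = 0  t=0,i=2
  ... -> .   bit 0 = 0  t=0,i=0
  bits 11110100 = 244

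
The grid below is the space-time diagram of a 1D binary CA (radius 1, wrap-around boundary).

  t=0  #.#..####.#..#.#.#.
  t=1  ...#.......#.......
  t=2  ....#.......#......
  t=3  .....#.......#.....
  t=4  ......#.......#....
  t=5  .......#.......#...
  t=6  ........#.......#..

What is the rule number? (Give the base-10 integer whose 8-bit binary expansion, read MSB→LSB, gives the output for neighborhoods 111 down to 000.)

16

  ### -> .   bit 7 = 0  t=0,i=6
  ##. -> .   bit 6 = 0  t=0,i=8
  #.# -> .   bit 5 = 0  t=0,i=1
  #.. -> #   bit 4 = 1  t=0,i=3
  .## -> .   bit 3 = 0  t=0,i=5
  .#. -> .   bit 2 = 0  t=0,i=0
  ..# -> .   bit 1 = 0  t=0,i=4
  ... -> .   bit 0 = 0  t=1,i=0
  bits 00010000 = 16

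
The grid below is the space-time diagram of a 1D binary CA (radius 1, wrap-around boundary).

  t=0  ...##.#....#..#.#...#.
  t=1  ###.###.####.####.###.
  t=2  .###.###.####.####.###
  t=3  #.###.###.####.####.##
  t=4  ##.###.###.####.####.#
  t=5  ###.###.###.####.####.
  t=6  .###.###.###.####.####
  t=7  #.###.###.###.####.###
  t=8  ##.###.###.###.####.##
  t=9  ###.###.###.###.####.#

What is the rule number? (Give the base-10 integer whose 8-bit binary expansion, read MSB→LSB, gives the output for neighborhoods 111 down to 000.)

231

  nb ###: next=#  (t=1,i=1, bit7=1)
  nb ##.: next=#  (t=0,i=4, bit6=1)
  nb #.#: next=#  (t=0,i=5, bit5=1)
  nb #..: next=.  (t=0,i=7, bit4=0)
  nb .##: next=.  (t=0,i=3, bit3=0)
  nb .#.: next=#  (t=0,i=6, bit2=1)
  nb ..#: next=#  (t=0,i=2, bit1=1)
  nb ...: next=#  (t=0,i=0, bit0=1)
  bits 11100111 = 231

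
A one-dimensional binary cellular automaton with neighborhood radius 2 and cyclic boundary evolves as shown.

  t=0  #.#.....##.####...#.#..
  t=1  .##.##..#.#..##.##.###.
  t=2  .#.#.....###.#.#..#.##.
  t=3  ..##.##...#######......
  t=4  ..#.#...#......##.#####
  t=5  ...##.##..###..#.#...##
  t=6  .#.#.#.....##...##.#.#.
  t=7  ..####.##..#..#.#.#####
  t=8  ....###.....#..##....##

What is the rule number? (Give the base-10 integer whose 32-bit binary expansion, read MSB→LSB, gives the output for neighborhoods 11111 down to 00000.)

  ##### -> .   bit 31 = 0  t=3,i=12
  ####. -> #   bit 30 = 1  t=0,i=13
  ###.# -> #   bit 29 = 1  t=2,i=11
  ###.. -> #   bit 28 = 1  t=0,i=14
  ##.## -> #   bit 27 = 1  t=0,i=10
  ##.#. -> #   bit 26 = 1  t=2,i=12
  ##..# -> .   bit 25 = 0  t=1,i=6
  ##... -> .   bit 24 = 0  t=0,i=15
  #.### -> .   bit 23 = 0  t=0,i=11
  #.##. -> .   bit 22 = 0  t=1,i=4
  #.#.# -> #   bit 21 = 1  t=2,i=13
  #.#.. -> #   bit 20 = 1  t=0,i=2
  #..## -> .   bit 19 = 0  t=1,i=0
  #..#. -> .   bit 18 = 0  t=0,i=22
  #...# -> #   bit 17 = 1  t=0,i=16
  #.... -> #   bit 16 = 1  t=0,i=4
  .#### -> .   bit 15 = 0  t=0,i=12
  .###. -> #   bit 14 = 1  t=1,i=20
  .##.# -> .   bit 13 = 0  t=0,i=9
  .##.. -> .   bit 12 = 0  t=1,i=5
  .#.## -> .   bit 11 = 0  t=2,i=19
  .#.#. -> #   bit 10 = 1  t=0,i=1
  .#..# -> #   bit 9 = 1  t=0,i=21
  .#... -> .   bit 8 = 0  t=0,i=3
  ..### -> .   bit 7 = 0  t=2,i=9
  ..##. -> #   bit 6 = 1  t=0,i=8
  ..#.# -> .   bit 5 = 0  t=0,i=0
  ..#.. -> .   bit 4 = 0  t=4,i=8
  ...## -> .   bit 3 = 0  t=0,i=7
  ...#. -> #   bit 2 = 1  t=0,i=17
  ....# -> .   bit 1 = 0  t=0,i=6
  ..... -> #   bit 0 = 1  t=0,i=5
  bits 01111100001100110100011001000101 = 2083735109

2083735109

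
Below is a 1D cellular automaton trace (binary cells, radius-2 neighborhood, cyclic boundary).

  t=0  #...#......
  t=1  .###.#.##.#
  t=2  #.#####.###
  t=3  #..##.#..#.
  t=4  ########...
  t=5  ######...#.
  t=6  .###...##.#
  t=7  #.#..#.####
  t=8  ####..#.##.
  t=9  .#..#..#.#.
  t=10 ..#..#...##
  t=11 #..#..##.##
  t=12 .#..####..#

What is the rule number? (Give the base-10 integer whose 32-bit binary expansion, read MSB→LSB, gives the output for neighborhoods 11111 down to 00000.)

2788883397

  [31] ##### => #  t=2,i=4
  [30] ####. => .  t=2,i=5
  [29] ###.# => #  t=1,i=3
  [28] ###.. => .  t=4,i=7
  [27] ##.## => .  t=2,i=1
  [26] ##.#. => #  t=1,i=4
  [25] ##..# => #  t=8,i=4
  [24] ##... => .  t=4,i=8
  [23] #.### => .  t=1,i=1
  [22] #.##. => .  t=1,i=7
  [21] #.#.# => #  t=1,i=5
  [20] #.#.. => #  t=3,i=0
  [19] #..## => #  t=3,i=2
  [18] #..#. => .  t=3,i=8
  [17] #...# => #  t=0,i=2
  [16] #.... => .  t=0,i=6
  [15] .#### => #  t=2,i=3
  [14] .###. => #  t=1,i=2
  [13] .##.# => #  t=1,i=8
  [12] .##.. => #  t=10,i=10
  [11] .#.## => #  t=1,i=0
  [10] .#.#. => .  t=3,i=10
  [9] .#..# => #  t=3,i=1
  [8] .#... => #  t=0,i=1
  [7] ..### => #  t=4,i=0
  [6] ..##. => #  t=3,i=3
  [5] ..#.# => .  t=3,i=9
  [4] ..#.. => .  t=0,i=0
  [3] ...## => .  t=4,i=10
  [2] ...#. => #  t=0,i=3
  [1] ....# => .  t=0,i=9
  [0] ..... => #  t=0,i=7
  bits 10100110001110101111101111000101 = 2788883397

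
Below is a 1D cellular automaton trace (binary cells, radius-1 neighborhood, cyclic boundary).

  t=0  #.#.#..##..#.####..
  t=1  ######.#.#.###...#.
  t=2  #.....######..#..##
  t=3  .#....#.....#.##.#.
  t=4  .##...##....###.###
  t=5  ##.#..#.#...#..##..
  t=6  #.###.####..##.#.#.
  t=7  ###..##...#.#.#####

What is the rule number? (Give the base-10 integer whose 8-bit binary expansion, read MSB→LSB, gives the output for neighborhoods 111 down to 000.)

60

  nb ###: next=.  (t=0,i=14, bit7=0)
  nb ##.: next=.  (t=0,i=8, bit6=0)
  nb #.#: next=#  (t=0,i=1, bit5=1)
  nb #..: next=#  (t=0,i=5, bit4=1)
  nb .##: next=#  (t=0,i=7, bit3=1)
  nb .#.: next=#  (t=0,i=0, bit2=1)
  nb ..#: next=.  (t=0,i=6, bit1=0)
  nb ...: next=.  (t=1,i=15, bit0=0)
  bits 00111100 = 60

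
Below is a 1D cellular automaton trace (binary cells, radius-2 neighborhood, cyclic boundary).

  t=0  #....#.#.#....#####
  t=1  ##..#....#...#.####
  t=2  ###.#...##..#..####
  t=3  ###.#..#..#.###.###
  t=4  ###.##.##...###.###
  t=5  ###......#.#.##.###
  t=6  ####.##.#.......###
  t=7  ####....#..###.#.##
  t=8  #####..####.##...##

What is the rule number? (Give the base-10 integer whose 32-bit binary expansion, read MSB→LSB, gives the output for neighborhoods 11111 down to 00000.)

4086874653

  [31] ##### => #  t=0,i=16
  [30] ####. => #  t=0,i=18
  [29] ###.# => #  t=2,i=2
  [28] ###.. => #  t=0,i=0
  [27] ##.## => .  t=3,i=15
  [26] ##.#. => .  t=2,i=3
  [25] ##..# => #  t=1,i=2
  [24] ##... => #  t=0,i=1
  [23] #.### => #  t=1,i=15
  [22] #.##. => .  t=4,i=4
  [21] #.#.# => .  t=0,i=7
  [20] #.#.. => #  t=0,i=9
  [19] #..## => #  t=2,i=14
  [18] #..#. => .  t=1,i=3
  [17] #...# => .  t=1,i=11
  [16] #.... => .  t=0,i=2
  [15] .#### => #  t=0,i=15
  [14] .###. => #  t=3,i=13
  [13] .##.# => .  t=4,i=5
  [12] .##.. => .  t=2,i=9
  [11] .#.## => .  t=1,i=14
  [10] .#.#. => .  t=0,i=6
  [9] .#..# => #  t=2,i=13
  [8] .#... => .  t=0,i=10
  [7] ..### => .  t=0,i=14
  [6] ..##. => .  t=2,i=8
  [5] ..#.# => .  t=0,i=5
  [4] ..#.. => #  t=1,i=4
  [3] ...## => #  t=0,i=13
  [2] ...#. => #  t=0,i=4
  [1] ....# => .  t=0,i=3
  [0] ..... => #  t=5,i=5
  bits 11110011100110001100001000011101 = 4086874653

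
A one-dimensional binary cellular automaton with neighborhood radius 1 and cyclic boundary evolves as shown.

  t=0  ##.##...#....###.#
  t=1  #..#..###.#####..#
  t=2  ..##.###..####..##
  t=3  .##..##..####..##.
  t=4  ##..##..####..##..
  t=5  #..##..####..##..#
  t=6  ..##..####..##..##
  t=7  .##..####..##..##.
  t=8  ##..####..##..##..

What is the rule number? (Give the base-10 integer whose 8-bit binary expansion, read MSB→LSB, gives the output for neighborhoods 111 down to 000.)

  nb ###: next=#  (t=0,i=0, bit7=1)
  nb ##.: next=.  (t=0,i=1, bit6=0)
  nb #.#: next=.  (t=0,i=2, bit5=0)
  nb #..: next=.  (t=0,i=5, bit4=0)
  nb .##: next=#  (t=0,i=3, bit3=1)
  nb .#.: next=#  (t=0,i=8, bit2=1)
  nb ..#: next=#  (t=0,i=7, bit1=1)
  nb ...: next=#  (t=0,i=6, bit0=1)
  bits 10001111 = 143

143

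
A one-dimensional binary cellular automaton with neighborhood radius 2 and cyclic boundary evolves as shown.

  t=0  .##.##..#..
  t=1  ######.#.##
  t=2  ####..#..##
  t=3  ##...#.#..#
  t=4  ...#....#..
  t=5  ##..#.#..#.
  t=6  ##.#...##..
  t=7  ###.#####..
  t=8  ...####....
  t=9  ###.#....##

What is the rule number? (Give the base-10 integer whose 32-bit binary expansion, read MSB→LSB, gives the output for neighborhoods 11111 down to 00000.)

2361832267

  [31] ##### => #  t=1,i=0
  [30] ####. => .  t=1,i=4
  [29] ###.# => .  t=1,i=5
  [28] ###.. => .  t=2,i=3
  [27] ##.## => #  t=0,i=3
  [26] ##.#. => #  t=1,i=6
  [25] ##..# => .  t=0,i=6
  [24] ##... => .  t=3,i=2
  [23] #.### => #  t=1,i=9
  [22] #.##. => #  t=0,i=4
  [21] #.#.# => .  t=1,i=7
  [20] #.#.. => .  t=3,i=7
  [19] #..## => .  t=2,i=8
  [18] #..#. => #  t=0,i=7
  [17] #...# => #  t=0,i=10
  [16] #.... => .  t=4,i=5
  [15] .#### => #  t=1,i=10
  [14] .###. => .  t=3,i=0
  [13] .##.# => #  t=0,i=2
  [12] .##.. => #  t=0,i=5
  [11] .#.## => .  t=1,i=8
  [10] .#.#. => .  t=3,i=6
  [9] .#..# => #  t=2,i=7
  [8] .#... => #  t=0,i=9
  [7] ..### => .  t=2,i=9
  [6] ..##. => #  t=0,i=1
  [5] ..#.# => .  t=3,i=5
  [4] ..#.. => .  t=0,i=8
  [3] ...## => #  t=0,i=0
  [2] ...#. => .  t=3,i=4
  [1] ....# => #  t=4,i=1
  [0] ..... => #  t=4,i=0
  bits 10001100110001101011001101001011 = 2361832267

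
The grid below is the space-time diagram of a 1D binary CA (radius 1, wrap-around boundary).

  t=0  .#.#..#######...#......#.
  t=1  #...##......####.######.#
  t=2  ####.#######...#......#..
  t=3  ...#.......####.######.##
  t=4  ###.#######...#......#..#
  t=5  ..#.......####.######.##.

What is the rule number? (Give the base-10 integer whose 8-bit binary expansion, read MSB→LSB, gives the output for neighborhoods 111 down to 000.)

  [7] ### => .  t=0,i=7
  [6] ##. => #  t=0,i=12
  [5] #.# => .  t=0,i=2
  [4] #.. => #  t=0,i=4
  [3] .## => .  t=0,i=6
  [2] .#. => .  t=0,i=1
  [1] ..# => #  t=0,i=0
  [0] ... => #  t=0,i=14
  bits 01010011 = 83

83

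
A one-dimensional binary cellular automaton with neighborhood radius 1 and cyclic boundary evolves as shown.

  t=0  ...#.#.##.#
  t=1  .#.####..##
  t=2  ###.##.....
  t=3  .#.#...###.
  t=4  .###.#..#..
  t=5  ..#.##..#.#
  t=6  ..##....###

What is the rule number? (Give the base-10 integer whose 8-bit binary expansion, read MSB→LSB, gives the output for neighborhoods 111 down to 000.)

  [7] ### => #  t=1,i=4
  [6] ##. => .  t=0,i=8
  [5] #.# => #  t=0,i=4
  [4] #.. => .  t=0,i=0
  [3] .## => .  t=0,i=7
  [2] .#. => #  t=0,i=3
  [1] ..# => .  t=0,i=2
  [0] ... => #  t=0,i=1
  bits 10100101 = 165

165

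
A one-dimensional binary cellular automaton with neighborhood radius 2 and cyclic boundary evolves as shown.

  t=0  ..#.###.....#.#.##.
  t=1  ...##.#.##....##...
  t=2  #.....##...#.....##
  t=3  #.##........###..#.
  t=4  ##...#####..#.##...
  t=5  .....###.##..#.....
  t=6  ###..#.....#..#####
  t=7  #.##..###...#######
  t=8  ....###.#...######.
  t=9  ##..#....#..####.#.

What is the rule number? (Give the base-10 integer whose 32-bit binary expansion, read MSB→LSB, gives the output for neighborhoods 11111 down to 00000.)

2460584833

  [31] ##### => #  t=4,i=7
  [30] ####. => .  t=4,i=8
  [29] ###.# => .  t=5,i=7
  [28] ###.. => #  t=0,i=6
  [27] ##.## => .  t=5,i=8
  [26] ##.#. => .  t=1,i=5
  [25] ##..# => #  t=3,i=15
  [24] ##... => .  t=0,i=7
  [23] #.### => #  t=0,i=4
  [22] #.##. => .  t=0,i=16
  [21] #.#.# => #  t=0,i=14
  [20] #.#.. => .  t=8,i=8
  [19] #..## => #  t=6,i=13
  [18] #..#. => .  t=3,i=16
  [17] #...# => .  t=0,i=0
  [16] #.... => #  t=0,i=8
  [15] .#### => #  t=4,i=6
  [14] .###. => .  t=0,i=5
  [13] .##.# => .  t=1,i=4
  [12] .##.. => .  t=0,i=17
  [11] .#.## => #  t=0,i=3
  [10] .#.#. => .  t=0,i=13
  [9] .#..# => #  t=6,i=12
  [8] .#... => #  t=2,i=12
  [7] ..### => #  t=2,i=17
  [6] ..##. => .  t=1,i=3
  [5] ..#.# => .  t=0,i=2
  [4] ..#.. => .  t=2,i=11
  [3] ...## => .  t=1,i=2
  [2] ...#. => .  t=0,i=1
  [1] ....# => .  t=0,i=10
  [0] ..... => #  t=0,i=9
  bits 10010010101010011000101110000001 = 2460584833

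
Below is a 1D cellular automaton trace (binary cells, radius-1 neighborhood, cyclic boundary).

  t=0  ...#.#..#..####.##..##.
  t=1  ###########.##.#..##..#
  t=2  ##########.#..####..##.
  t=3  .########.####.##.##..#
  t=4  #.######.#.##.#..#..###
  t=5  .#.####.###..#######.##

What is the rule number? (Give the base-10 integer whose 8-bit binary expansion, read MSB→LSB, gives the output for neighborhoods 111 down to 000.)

  ### -> #   bit 7 = 1  t=0,i=12
  ##. -> .   bit 6 = 0  t=0,i=14
  #.# -> #   bit 5 = 1  t=0,i=4
  #.. -> #   bit 4 = 1  t=0,i=6
  .## -> .   bit 3 = 0  t=0,i=11
  .#. -> #   bit 2 = 1  t=0,i=3
  ..# -> #   bit 1 = 1  t=0,i=2
  ... -> #   bit 0 = 1  t=0,i=0
  bits 10110111 = 183

183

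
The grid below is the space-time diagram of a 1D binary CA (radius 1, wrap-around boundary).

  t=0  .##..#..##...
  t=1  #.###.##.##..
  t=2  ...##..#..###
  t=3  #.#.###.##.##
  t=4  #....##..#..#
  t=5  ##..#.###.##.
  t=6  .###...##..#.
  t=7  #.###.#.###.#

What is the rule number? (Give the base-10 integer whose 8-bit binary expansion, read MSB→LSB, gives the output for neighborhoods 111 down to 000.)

  ### -> #   bit 7 = 1  t=1,i=3
  ##. -> #   bit 6 = 1  t=0,i=2
  #.# -> .   bit 5 = 0  t=1,i=1
  #.. -> #   bit 4 = 1  t=0,i=3
  .## -> .   bit 3 = 0  t=0,i=1
  .#. -> .   bit 2 = 0  t=0,i=5
  ..# -> #   bit 1 = 1  t=0,i=0
  ... -> .   bit 0 = 0  t=0,i=11
  bits 11010010 = 210

210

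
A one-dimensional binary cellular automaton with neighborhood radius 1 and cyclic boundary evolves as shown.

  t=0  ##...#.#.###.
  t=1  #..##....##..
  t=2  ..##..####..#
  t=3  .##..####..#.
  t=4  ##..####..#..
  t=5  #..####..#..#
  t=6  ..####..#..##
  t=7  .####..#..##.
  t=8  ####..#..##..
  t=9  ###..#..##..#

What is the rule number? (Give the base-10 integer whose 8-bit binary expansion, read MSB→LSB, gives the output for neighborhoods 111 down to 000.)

  ###|#  b7=1 t=0,i=10
  ##.|.  b6=0 t=0,i=1
  #.#|.  b5=0 t=0,i=6
  #..|.  b4=0 t=0,i=2
  .##|#  b3=1 t=0,i=0
  .#.|.  b2=0 t=0,i=5
  ..#|#  b1=1 t=0,i=4
  ...|#  b0=1 t=0,i=3
  bits 10001011 = 139

139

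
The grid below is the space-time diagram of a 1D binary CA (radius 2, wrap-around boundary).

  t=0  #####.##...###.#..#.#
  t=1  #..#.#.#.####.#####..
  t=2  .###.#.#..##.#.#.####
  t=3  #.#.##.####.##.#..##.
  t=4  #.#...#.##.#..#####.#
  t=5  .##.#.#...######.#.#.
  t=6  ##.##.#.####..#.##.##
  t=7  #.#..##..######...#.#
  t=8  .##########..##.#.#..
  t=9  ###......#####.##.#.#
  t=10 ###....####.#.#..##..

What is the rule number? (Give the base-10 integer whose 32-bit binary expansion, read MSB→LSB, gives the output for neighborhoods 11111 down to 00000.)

1581175530

  nb #####: next=.  (t=0,i=1, bit31=0)
  nb ####.: next=#  (t=0,i=3, bit30=1)
  nb ###.#: next=.  (t=0,i=4, bit29=0)
  nb ###..: next=#  (t=1,i=18, bit28=1)
  nb ##.##: next=#  (t=0,i=5, bit27=1)
  nb ##.#.: next=#  (t=0,i=14, bit26=1)
  nb ##..#: next=#  (t=1,i=19, bit25=1)
  nb ##...: next=.  (t=0,i=8, bit24=0)
  nb #.###: next=.  (t=0,i=20, bit23=0)
  nb #.##.: next=.  (t=0,i=6, bit22=0)
  nb #.#.#: next=#  (t=1,i=5, bit21=1)
  nb #.#..: next=#  (t=0,i=15, bit20=1)
  nb #..##: next=#  (t=2,i=9, bit19=1)
  nb #..#.: next=#  (t=0,i=17, bit18=1)
  nb #...#: next=#  (t=0,i=9, bit17=1)
  nb #....: next=.  (t=9,i=4, bit16=0)
  nb .####: next=#  (t=0,i=0, bit15=1)
  nb .###.: next=#  (t=0,i=12, bit14=1)
  nb .##.#: next=.  (t=2,i=11, bit13=0)
  nb .##..: next=#  (t=0,i=7, bit12=1)
  nb .#.##: next=.  (t=0,i=19, bit11=0)
  nb .#.#.: next=.  (t=1,i=4, bit10=0)
  nb .#..#: next=#  (t=0,i=16, bit9=1)
  nb .#...: next=.  (t=4,i=3, bit8=0)
  nb ..###: next=#  (t=0,i=11, bit7=1)
  nb ..##.: next=#  (t=2,i=10, bit6=1)
  nb ..#.#: next=#  (t=0,i=18, bit5=1)
  nb ..#..: next=.  (t=1,i=0, bit4=0)
  nb ...##: next=#  (t=0,i=10, bit3=1)
  nb ...#.: next=.  (t=4,i=5, bit2=0)
  nb ....#: next=#  (t=9,i=7, bit1=1)
  nb .....: next=.  (t=9,i=5, bit0=0)
  bits 01011110001111101101001011101010 = 1581175530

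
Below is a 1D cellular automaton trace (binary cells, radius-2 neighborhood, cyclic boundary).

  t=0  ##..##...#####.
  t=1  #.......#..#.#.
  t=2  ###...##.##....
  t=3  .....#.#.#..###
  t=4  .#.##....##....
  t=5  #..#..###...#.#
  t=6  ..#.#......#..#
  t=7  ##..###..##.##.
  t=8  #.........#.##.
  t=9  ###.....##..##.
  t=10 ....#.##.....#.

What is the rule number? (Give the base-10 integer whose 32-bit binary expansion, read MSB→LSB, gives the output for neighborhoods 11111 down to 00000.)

2689934094

  ##### -> #   bit 31 = 1  t=0,i=11
  ####. -> .   bit 30 = 0  t=0,i=12
  ###.# -> #   bit 29 = 1  t=0,i=13
  ###.. -> .   bit 28 = 0  t=2,i=2
  ##.## -> .   bit 27 = 0  t=0,i=14
  ##.#. -> .   bit 26 = 0  t=8,i=14
  ##..# -> .   bit 25 = 0  t=0,i=2
  ##... -> .   bit 24 = 0  t=0,i=6
  #.### -> .   bit 23 = 0  t=9,i=0
  #.##. -> #   bit 22 = 1  t=0,i=0
  #.#.# -> .   bit 21 = 0  t=1,i=13
  #.#.. -> #   bit 20 = 1  t=1,i=0
  #..## -> .   bit 19 = 0  t=0,i=3
  #..#. -> #   bit 18 = 1  t=1,i=10
  #...# -> .   bit 17 = 0  t=0,i=7
  #.... -> #   bit 16 = 1  t=1,i=2
  .#### -> .   bit 15 = 0  t=0,i=10
  .###. -> .   bit 14 = 0  t=2,i=1
  .##.# -> #   bit 13 = 1  t=2,i=7
  .##.. -> .   bit 12 = 0  t=0,i=1
  .#.## -> .   bit 11 = 0  t=4,i=2
  .#.#. -> .   bit 10 = 0  t=1,i=12
  .#..# -> #   bit 9 = 1  t=1,i=9
  .#... -> #   bit 8 = 1  t=1,i=1
  ..### -> .   bit 7 = 0  t=0,i=9
  ..##. -> .   bit 6 = 0  t=0,i=4
  ..#.# -> .   bit 5 = 0  t=1,i=11
  ..#.. -> .   bit 4 = 0  t=1,i=8
  ...## -> #   bit 3 = 1  t=0,i=8
  ...#. -> #   bit 2 = 1  t=1,i=7
  ....# -> #   bit 1 = 1  t=1,i=6
  ..... -> .   bit 0 = 0  t=1,i=3
  bits 10100000010101010010001100001110 = 2689934094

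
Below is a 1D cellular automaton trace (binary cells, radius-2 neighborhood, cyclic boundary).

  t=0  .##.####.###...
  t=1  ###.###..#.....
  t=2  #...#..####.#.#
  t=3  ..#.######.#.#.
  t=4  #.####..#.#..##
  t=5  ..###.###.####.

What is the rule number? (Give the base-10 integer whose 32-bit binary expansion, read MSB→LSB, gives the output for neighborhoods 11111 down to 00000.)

  nb #####: next=.  (t=3,i=6, bit31=0)
  nb ####.: next=#  (t=0,i=6, bit30=1)
  nb ###.#: next=.  (t=0,i=7, bit29=0)
  nb ###..: next=.  (t=0,i=11, bit28=0)
  nb ##.##: next=.  (t=0,i=3, bit27=0)
  nb ##.#.: next=#  (t=2,i=11, bit26=1)
  nb ##..#: next=#  (t=1,i=7, bit25=1)
  nb ##...: next=.  (t=0,i=12, bit24=0)
  nb #.###: next=#  (t=0,i=4, bit23=1)
  nb #.##.: next=.  (t=2,i=14, bit22=0)
  nb #.#.#: next=.  (t=2,i=12, bit21=0)
  nb #.#..: next=#  (t=3,i=13, bit20=1)
  nb #..##: next=#  (t=2,i=6, bit19=1)
  nb #..#.: next=#  (t=1,i=8, bit18=1)
  nb #...#: next=#  (t=2,i=2, bit17=1)
  nb #....: next=.  (t=0,i=13, bit16=0)
  nb .####: next=#  (t=0,i=5, bit15=1)
  nb .###.: next=.  (t=0,i=10, bit14=0)
  nb .##.#: next=#  (t=0,i=2, bit13=1)
  nb .##..: next=.  (t=2,i=0, bit12=0)
  nb .#.##: next=#  (t=2,i=13, bit11=1)
  nb .#.#.: next=.  (t=3,i=12, bit10=0)
  nb .#..#: next=#  (t=2,i=5, bit9=1)
  nb .#...: next=#  (t=1,i=10, bit8=1)
  nb ..###: next=#  (t=1,i=0, bit7=1)
  nb ..##.: next=#  (t=0,i=1, bit6=1)
  nb ..#.#: next=#  (t=3,i=2, bit5=1)
  nb ..#..: next=#  (t=1,i=9, bit4=1)
  nb ...##: next=#  (t=0,i=0, bit3=1)
  nb ...#.: next=.  (t=2,i=3, bit2=0)
  nb ....#: next=.  (t=0,i=14, bit1=0)
  nb .....: next=#  (t=1,i=12, bit0=1)
  bits 01000110100111101010101111111001 = 1184803833

1184803833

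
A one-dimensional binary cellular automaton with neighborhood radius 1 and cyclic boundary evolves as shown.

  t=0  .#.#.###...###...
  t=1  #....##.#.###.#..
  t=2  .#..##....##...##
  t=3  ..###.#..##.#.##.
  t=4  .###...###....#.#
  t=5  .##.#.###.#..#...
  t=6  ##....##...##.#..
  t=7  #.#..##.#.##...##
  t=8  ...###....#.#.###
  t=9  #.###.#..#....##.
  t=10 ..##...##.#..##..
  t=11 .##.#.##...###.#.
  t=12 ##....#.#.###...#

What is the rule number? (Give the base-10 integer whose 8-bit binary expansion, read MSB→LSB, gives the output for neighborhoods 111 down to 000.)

  nb ###: next=#  (t=0,i=6, bit7=1)
  nb ##.: next=.  (t=0,i=7, bit6=0)
  nb #.#: next=.  (t=0,i=2, bit5=0)
  nb #..: next=#  (t=0,i=8, bit4=1)
  nb .##: next=#  (t=0,i=5, bit3=1)
  nb .#.: next=.  (t=0,i=1, bit2=0)
  nb ..#: next=#  (t=0,i=0, bit1=1)
  nb ...: next=.  (t=0,i=9, bit0=0)
  bits 10011010 = 154

154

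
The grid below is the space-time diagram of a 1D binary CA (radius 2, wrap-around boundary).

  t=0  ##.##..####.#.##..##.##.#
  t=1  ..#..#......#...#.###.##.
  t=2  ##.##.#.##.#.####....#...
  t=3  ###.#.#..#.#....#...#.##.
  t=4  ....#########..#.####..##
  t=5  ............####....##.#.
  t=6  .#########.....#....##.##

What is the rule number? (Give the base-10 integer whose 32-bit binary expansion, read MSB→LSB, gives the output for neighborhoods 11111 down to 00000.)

439756645

  #####|.  b31=0 t=4,i=6
  ####.|.  b30=0 t=0,i=9
  ###.#|.  b29=0 t=0,i=1
  ###..|#  b28=1 t=2,i=16
  ##.##|#  b27=1 t=0,i=2
  ##.#.|.  b26=0 t=0,i=11
  ##..#|#  b25=1 t=0,i=5
  ##...|.  b24=0 t=1,i=24
  #.###|.  b23=0 t=0,i=24
  #.##.|.  b22=0 t=0,i=3
  #.#.#|#  b21=1 t=0,i=12
  #.#..|#  b20=1 t=3,i=6
  #..##|.  b19=0 t=0,i=6
  #..#.|#  b18=1 t=1,i=4
  #...#|#  b17=1 t=1,i=0
  #....|.  b16=0 t=1,i=7
  .####|.  b15=0 t=0,i=8
  .###.|.  b14=0 t=0,i=0
  .##.#|#  b13=1 t=0,i=19
  .##..|.  b12=0 t=0,i=4
  .#.##|.  b11=0 t=0,i=13
  .#.#.|#  b10=1 t=3,i=5
  .#..#|#  b9=1 t=1,i=3
  .#...|#  b8=1 t=1,i=6
  ..###|.  b7=0 t=0,i=7
  ..##.|#  b6=1 t=0,i=18
  ..#.#|#  b5=1 t=1,i=16
  ..#..|.  b4=0 t=1,i=2
  ...##|.  b3=0 t=2,i=24
  ...#.|#  b2=1 t=1,i=1
  ....#|.  b1=0 t=1,i=10
  .....|#  b0=1 t=1,i=8
  bits 00011010001101100010011101100101 = 439756645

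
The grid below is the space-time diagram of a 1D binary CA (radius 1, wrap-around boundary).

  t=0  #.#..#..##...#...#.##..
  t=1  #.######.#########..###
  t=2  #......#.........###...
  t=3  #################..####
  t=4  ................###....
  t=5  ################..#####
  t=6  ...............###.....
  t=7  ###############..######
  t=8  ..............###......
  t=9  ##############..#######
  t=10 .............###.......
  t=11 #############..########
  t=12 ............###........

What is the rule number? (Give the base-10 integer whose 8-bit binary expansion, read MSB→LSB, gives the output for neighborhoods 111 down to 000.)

  ### -> .   bit 7 = 0  t=1,i=3
  ##. -> #   bit 6 = 1  t=0,i=9
  #.# -> .   bit 5 = 0  t=0,i=1
  #.. -> #   bit 4 = 1  t=0,i=3
  .## -> .   bit 3 = 0  t=0,i=8
  .#. -> #   bit 2 = 1  t=0,i=0
  ..# -> #   bit 1 = 1  t=0,i=4
  ... -> #   bit 0 = 1  t=0,i=11
  bits 01010111 = 87

87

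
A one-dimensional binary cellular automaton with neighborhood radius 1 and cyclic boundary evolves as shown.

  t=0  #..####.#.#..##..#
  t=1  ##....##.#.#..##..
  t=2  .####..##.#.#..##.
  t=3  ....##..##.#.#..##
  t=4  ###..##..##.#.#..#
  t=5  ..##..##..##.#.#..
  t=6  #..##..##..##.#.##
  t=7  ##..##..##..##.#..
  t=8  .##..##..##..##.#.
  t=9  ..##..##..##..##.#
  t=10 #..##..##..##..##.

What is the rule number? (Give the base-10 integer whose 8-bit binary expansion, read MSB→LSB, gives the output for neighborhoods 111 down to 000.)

113

  nb ###: next=.  (t=0,i=4, bit7=0)
  nb ##.: next=#  (t=0,i=0, bit6=1)
  nb #.#: next=#  (t=0,i=7, bit5=1)
  nb #..: next=#  (t=0,i=1, bit4=1)
  nb .##: next=.  (t=0,i=3, bit3=0)
  nb .#.: next=.  (t=0,i=8, bit2=0)
  nb ..#: next=.  (t=0,i=2, bit1=0)
  nb ...: next=#  (t=1,i=3, bit0=1)
  bits 01110001 = 113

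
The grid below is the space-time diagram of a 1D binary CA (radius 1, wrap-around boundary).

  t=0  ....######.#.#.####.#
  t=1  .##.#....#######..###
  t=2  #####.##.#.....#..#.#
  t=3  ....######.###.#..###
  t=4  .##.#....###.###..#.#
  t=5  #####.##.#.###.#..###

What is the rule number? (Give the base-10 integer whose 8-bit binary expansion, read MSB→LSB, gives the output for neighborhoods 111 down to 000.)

109

  ### -> .   bit 7 = 0  t=0,i=5
  ##. -> #   bit 6 = 1  t=0,i=9
  #.# -> #   bit 5 = 1  t=0,i=10
  #.. -> .   bit 4 = 0  t=0,i=0
  .## -> #   bit 3 = 1  t=0,i=4
  .#. -> #   bit 2 = 1  t=0,i=11
  ..# -> .   bit 1 = 0  t=0,i=3
  ... -> #   bit 0 = 1  t=0,i=1
  bits 01101101 = 109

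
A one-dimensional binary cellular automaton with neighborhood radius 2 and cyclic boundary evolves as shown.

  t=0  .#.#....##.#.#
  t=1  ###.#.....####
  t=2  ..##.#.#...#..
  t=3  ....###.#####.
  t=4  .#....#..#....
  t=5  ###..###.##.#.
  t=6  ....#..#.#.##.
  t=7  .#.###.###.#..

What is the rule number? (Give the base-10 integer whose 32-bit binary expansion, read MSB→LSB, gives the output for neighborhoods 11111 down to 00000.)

  #####|.  b31=0 t=1,i=0
  ####.|.  b30=0 t=1,i=1
  ###.#|#  b29=1 t=1,i=2
  ###..|.  b28=0 t=3,i=12
  ##.##|.  b27=0 t=3,i=7
  ##.#.|#  b26=1 t=0,i=10
  ##..#|.  b25=0 t=5,i=3
  ##...|.  b24=0 t=3,i=13
  #.###|.  b23=0 t=3,i=8
  #.##.|#  b22=1 t=5,i=9
  #.#.#|#  b21=1 t=0,i=1
  #.#..|.  b20=0 t=0,i=3
  #..##|#  b19=1 t=5,i=4
  #..#.|.  b18=0 t=4,i=8
  #...#|#  b17=1 t=2,i=9
  #....|.  b16=0 t=0,i=5
  .####|#  b15=1 t=1,i=11
  .###.|.  b14=0 t=3,i=5
  .##.#|.  b13=0 t=0,i=9
  .##..|.  b12=0 t=6,i=12
  .#.##|.  b11=0 t=5,i=13
  .#.#.|#  b10=1 t=0,i=0
  .#..#|#  b9=1 t=4,i=7
  .#...|#  b8=1 t=0,i=4
  ..###|.  b7=0 t=1,i=10
  ..##.|.  b6=0 t=0,i=8
  ..#.#|#  b5=1 t=6,i=7
  ..#..|#  b4=1 t=2,i=11
  ...##|.  b3=0 t=0,i=7
  ...#.|#  b2=1 t=2,i=10
  ....#|.  b1=0 t=0,i=6
  .....|#  b0=1 t=1,i=7
  bits 00100100011010101000011100110101 = 610961205

610961205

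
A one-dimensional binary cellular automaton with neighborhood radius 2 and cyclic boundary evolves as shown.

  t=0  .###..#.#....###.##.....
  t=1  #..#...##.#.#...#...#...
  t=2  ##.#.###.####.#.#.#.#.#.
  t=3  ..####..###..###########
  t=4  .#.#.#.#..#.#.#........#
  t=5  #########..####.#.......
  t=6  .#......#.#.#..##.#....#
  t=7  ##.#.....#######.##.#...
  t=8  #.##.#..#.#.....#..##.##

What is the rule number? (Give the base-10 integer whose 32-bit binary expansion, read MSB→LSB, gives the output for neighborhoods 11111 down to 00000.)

  nb #####: next=.  (t=3,i=15, bit31=0)
  nb ####.: next=.  (t=2,i=11, bit30=0)
  nb ###.#: next=.  (t=0,i=15, bit29=0)
  nb ###..: next=#  (t=0,i=3, bit28=1)
  nb ##.##: next=#  (t=0,i=16, bit27=1)
  nb ##.#.: next=#  (t=1,i=9, bit26=1)
  nb ##..#: next=.  (t=0,i=4, bit25=0)
  nb ##...: next=.  (t=0,i=19, bit24=0)
  nb #.###: next=#  (t=2,i=5, bit23=1)
  nb #.##.: next=.  (t=0,i=17, bit22=0)
  nb #.#.#: next=#  (t=1,i=10, bit21=1)
  nb #.#..: next=#  (t=0,i=8, bit20=1)
  nb #..##: next=#  (t=3,i=1, bit19=1)
  nb #..#.: next=.  (t=0,i=5, bit18=0)
  nb #...#: next=#  (t=1,i=5, bit17=1)
  nb #....: next=#  (t=0,i=10, bit16=1)
  nb .####: next=#  (t=2,i=10, bit15=1)
  nb .###.: next=.  (t=0,i=2, bit14=0)
  nb .##.#: next=.  (t=1,i=8, bit13=0)
  nb .##..: next=.  (t=0,i=18, bit12=0)
  nb .#.##: next=#  (t=2,i=4, bit11=1)
  nb .#.#.: next=#  (t=0,i=7, bit10=1)
  nb .#..#: next=#  (t=1,i=1, bit9=1)
  nb .#...: next=.  (t=0,i=9, bit8=0)
  nb ..###: next=.  (t=0,i=1, bit7=0)
  nb ..##.: next=#  (t=1,i=7, bit6=1)
  nb ..#.#: next=.  (t=0,i=6, bit5=0)
  nb ..#..: next=#  (t=1,i=0, bit4=1)
  nb ...##: next=#  (t=0,i=0, bit3=1)
  nb ...#.: next=.  (t=1,i=15, bit2=0)
  nb ....#: next=.  (t=0,i=11, bit1=0)
  nb .....: next=.  (t=0,i=21, bit0=0)
  bits 00011100101110111000111001011000 = 482053720

482053720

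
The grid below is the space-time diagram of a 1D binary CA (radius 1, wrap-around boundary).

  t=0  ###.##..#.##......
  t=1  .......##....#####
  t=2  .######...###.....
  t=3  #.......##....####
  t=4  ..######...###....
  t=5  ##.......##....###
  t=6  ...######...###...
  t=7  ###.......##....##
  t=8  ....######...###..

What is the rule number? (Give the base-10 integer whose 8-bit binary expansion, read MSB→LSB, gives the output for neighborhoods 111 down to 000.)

  ###|.  b7=0 t=0,i=1
  ##.|.  b6=0 t=0,i=2
  #.#|.  b5=0 t=0,i=3
  #..|.  b4=0 t=0,i=6
  .##|.  b3=0 t=0,i=0
  .#.|#  b2=1 t=0,i=8
  ..#|#  b1=1 t=0,i=7
  ...|#  b0=1 t=0,i=13
  bits 00000111 = 7

7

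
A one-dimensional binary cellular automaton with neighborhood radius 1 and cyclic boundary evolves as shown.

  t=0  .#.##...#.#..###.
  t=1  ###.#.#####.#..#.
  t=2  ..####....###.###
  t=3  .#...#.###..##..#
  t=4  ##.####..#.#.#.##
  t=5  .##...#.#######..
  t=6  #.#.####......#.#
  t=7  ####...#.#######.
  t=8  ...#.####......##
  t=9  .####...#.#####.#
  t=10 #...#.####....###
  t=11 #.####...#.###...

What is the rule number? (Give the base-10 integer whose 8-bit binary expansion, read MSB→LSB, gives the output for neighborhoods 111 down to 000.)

103

  [7] ### => .  t=0,i=14
  [6] ##. => #  t=0,i=4
  [5] #.# => #  t=0,i=2
  [4] #.. => .  t=0,i=5
  [3] .## => .  t=0,i=3
  [2] .#. => #  t=0,i=1
  [1] ..# => #  t=0,i=0
  [0] ... => #  t=0,i=6
  bits 01100111 = 103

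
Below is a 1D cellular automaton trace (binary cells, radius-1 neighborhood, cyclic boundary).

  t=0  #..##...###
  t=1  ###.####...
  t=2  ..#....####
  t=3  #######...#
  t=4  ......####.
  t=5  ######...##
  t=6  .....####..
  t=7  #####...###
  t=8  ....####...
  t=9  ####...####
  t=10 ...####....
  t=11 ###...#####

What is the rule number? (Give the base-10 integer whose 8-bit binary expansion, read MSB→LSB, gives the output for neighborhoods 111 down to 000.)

87

  [7] ### => .  t=0,i=9
  [6] ##. => #  t=0,i=0
  [5] #.# => .  t=1,i=3
  [4] #.. => #  t=0,i=1
  [3] .## => .  t=0,i=3
  [2] .#. => #  t=2,i=2
  [1] ..# => #  t=0,i=2
  [0] ... => #  t=0,i=6
  bits 01010111 = 87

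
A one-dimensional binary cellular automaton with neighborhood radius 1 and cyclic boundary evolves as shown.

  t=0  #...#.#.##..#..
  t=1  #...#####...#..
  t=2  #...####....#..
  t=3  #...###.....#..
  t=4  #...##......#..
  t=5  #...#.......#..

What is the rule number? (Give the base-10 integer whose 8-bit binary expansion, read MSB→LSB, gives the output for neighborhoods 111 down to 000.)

  nb ###: next=#  (t=1,i=5, bit7=1)
  nb ##.: next=.  (t=0,i=9, bit6=0)
  nb #.#: next=#  (t=0,i=5, bit5=1)
  nb #..: next=.  (t=0,i=1, bit4=0)
  nb .##: next=#  (t=0,i=8, bit3=1)
  nb .#.: next=#  (t=0,i=0, bit2=1)
  nb ..#: next=.  (t=0,i=3, bit1=0)
  nb ...: next=.  (t=0,i=2, bit0=0)
  bits 10101100 = 172

172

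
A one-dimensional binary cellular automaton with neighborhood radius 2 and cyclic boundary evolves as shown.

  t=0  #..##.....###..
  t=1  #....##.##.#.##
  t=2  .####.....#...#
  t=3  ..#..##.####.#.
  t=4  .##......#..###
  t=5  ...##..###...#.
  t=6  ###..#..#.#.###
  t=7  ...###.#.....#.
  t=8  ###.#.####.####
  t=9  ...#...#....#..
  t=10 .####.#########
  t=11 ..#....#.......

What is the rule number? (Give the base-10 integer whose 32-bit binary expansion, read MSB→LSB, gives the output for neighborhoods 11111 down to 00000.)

  nb #####: next=.  (t=6,i=0, bit31=0)
  nb ####.: next=.  (t=2,i=3, bit30=0)
  nb ###.#: next=.  (t=3,i=11, bit29=0)
  nb ###..: next=.  (t=0,i=12, bit28=0)
  nb ##.##: next=.  (t=1,i=7, bit27=0)
  nb ##.#.: next=#  (t=1,i=10, bit26=1)
  nb ##..#: next=#  (t=0,i=13, bit25=1)
  nb ##...: next=#  (t=0,i=5, bit24=1)
  nb #.###: next=.  (t=1,i=13, bit23=0)
  nb #.##.: next=.  (t=1,i=8, bit22=0)
  nb #.#.#: next=.  (t=1,i=11, bit21=0)
  nb #.#..: next=#  (t=3,i=13, bit20=1)
  nb #..##: next=.  (t=0,i=2, bit19=0)
  nb #..#.: next=#  (t=0,i=14, bit18=1)
  nb #...#: next=.  (t=2,i=12, bit17=0)
  nb #....: next=#  (t=0,i=6, bit16=1)
  nb .####: next=#  (t=2,i=2, bit15=1)
  nb .###.: next=#  (t=0,i=11, bit14=1)
  nb .##.#: next=.  (t=1,i=6, bit13=0)
  nb .##..: next=.  (t=0,i=4, bit12=0)
  nb .#.##: next=.  (t=1,i=12, bit11=0)
  nb .#.#.: next=.  (t=6,i=9, bit10=0)
  nb .#..#: next=.  (t=0,i=1, bit9=0)
  nb .#...: next=#  (t=2,i=11, bit8=1)
  nb ..###: next=.  (t=0,i=10, bit7=0)
  nb ..##.: next=.  (t=0,i=3, bit6=0)
  nb ..#.#: next=.  (t=2,i=14, bit5=0)
  nb ..#..: next=#  (t=0,i=0, bit4=1)
  nb ...##: next=#  (t=0,i=9, bit3=1)
  nb ...#.: next=#  (t=2,i=9, bit2=1)
  nb ....#: next=#  (t=0,i=8, bit1=1)
  nb .....: next=.  (t=0,i=7, bit0=0)
  bits 00000111000101011100000100011110 = 118866206

118866206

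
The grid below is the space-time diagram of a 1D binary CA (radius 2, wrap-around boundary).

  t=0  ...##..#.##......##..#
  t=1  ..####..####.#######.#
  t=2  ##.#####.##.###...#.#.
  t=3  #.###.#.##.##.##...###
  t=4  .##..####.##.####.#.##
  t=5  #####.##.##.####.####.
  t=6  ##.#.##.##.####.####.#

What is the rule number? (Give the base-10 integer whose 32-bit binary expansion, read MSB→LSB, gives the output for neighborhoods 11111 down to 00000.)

  [31] ##### => .  t=1,i=15
  [30] ####. => #  t=1,i=4
  [29] ###.# => .  t=1,i=11
  [28] ###.. => #  t=1,i=5
  [27] ##.## => #  t=1,i=12
  [26] ##.#. => #  t=1,i=20
  [25] ##..# => #  t=0,i=5
  [24] ##... => #  t=0,i=11
  [23] #.### => #  t=1,i=13
  [22] #.##. => #  t=0,i=9
  [21] #.#.# => #  t=2,i=20
  [20] #.#.. => .  t=1,i=21
  [19] #..## => #  t=1,i=1
  [18] #..#. => .  t=0,i=6
  [17] #...# => .  t=0,i=1
  [16] #.... => .  t=0,i=12
  [15] .#### => #  t=1,i=3
  [14] .###. => .  t=2,i=13
  [13] .##.# => .  t=2,i=1
  [12] .##.. => #  t=0,i=4
  [11] .#.## => #  t=0,i=8
  [10] .#.#. => #  t=2,i=19
  [9] .#..# => #  t=1,i=0
  [8] .#... => .  t=0,i=0
  [7] ..### => .  t=1,i=2
  [6] ..##. => #  t=0,i=3
  [5] ..#.# => .  t=0,i=7
  [4] ..#.. => #  t=0,i=21
  [3] ...## => #  t=0,i=2
  [2] ...#. => .  t=2,i=17
  [1] ....# => #  t=0,i=15
  [0] ..... => #  t=0,i=13
  bits 01011111111010001001111001011011 = 1609080411

1609080411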